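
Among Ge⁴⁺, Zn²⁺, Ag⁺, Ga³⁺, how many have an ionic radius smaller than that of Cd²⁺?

Tabulating Z and e⁻: Ge⁴⁺ has 28 e⁻ (Z=32), Ga³⁺ has 28 e⁻ (Z=31), Zn²⁺ has 28 e⁻ (Z=30), Cd²⁺ has 46 e⁻ (Z=48), Ag⁺ has 46 e⁻ (Z=47). Ge⁴⁺ < Ga³⁺ (both 28 e⁻, Z=32>31); Ga³⁺ < Zn²⁺ (isoelectronic, higher Z=31 is smaller); Zn²⁺ < Cd²⁺ (same group, 1 shell fewer); Cd²⁺ < Ag⁺ (isoelectronic, higher Z=48 is smaller).
Relative to Cd²⁺, the ions that are smaller are Ge⁴⁺, Ga³⁺, Zn²⁺. That's 3.

3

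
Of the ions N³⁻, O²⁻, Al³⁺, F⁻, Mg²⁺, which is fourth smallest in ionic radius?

O²⁻

Isoelectronic series (10 e⁻ each). Size is set by nuclear charge: more protons means a smaller ion. Al³⁺ (Z=13), Mg²⁺ (Z=12), F⁻ (Z=9), O²⁻ (Z=8), N³⁻ (Z=7).
Full ascending order: Al³⁺ < Mg²⁺ < F⁻ < O²⁻ < N³⁻. Counting from the smallest, position 4 is O²⁻.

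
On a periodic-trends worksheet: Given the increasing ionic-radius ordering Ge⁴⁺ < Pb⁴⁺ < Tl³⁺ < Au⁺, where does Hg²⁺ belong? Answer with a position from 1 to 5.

4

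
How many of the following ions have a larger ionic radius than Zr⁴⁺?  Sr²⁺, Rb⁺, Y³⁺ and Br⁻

4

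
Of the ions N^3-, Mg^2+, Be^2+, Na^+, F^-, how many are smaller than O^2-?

4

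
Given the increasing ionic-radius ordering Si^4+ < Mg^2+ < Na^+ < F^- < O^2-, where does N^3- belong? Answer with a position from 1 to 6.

These species are isoelectronic with 10 electrons. The only difference is the number of protons: Si^4+ (Z=14), Mg^2+ (Z=12), Na^+ (Z=11), F^- (Z=9), O^2- (Z=8), N^3- (Z=7). The strongest nuclear pull (Si^4+) gives the smallest ion.
Merged order: Si^4+ < Mg^2+ < Na^+ < F^- < O^2- < N^3- — N^3- is number 6.

6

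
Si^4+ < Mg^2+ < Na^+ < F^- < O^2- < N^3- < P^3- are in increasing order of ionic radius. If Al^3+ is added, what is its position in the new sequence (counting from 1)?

2

Tabulating Z and e⁻: Si^4+: 10 e⁻, Z=14, Al^3+: 10 e⁻, Z=13, Mg^2+: 10 e⁻, Z=12, Na^+: 10 e⁻, Z=11, F^-: 10 e⁻, Z=9, O^2-: 10 e⁻, Z=8, N^3-: 10 e⁻, Z=7, P^3-: 18 e⁻, Z=15. Si^4+ < Al^3+ (isoelectronic, higher Z=14 is smaller); Al^3+ < Mg^2+ (isoelectronic, higher Z=13 is smaller); Mg^2+ < Na^+ (both 10 e⁻, Z=12>11); Na^+ < F^- (isoelectronic, higher Z=11 is smaller); F^- < O^2- (both 10 e⁻, Z=9>8); O^2- < N^3- (isoelectronic, higher Z=8 is smaller); N^3- < P^3- (same group, period 2 vs 3).
With Al^3+ included the full order is Si^4+ < Al^3+ < Mg^2+ < Na^+ < F^- < O^2- < N^3- < P^3-, so it takes position 2.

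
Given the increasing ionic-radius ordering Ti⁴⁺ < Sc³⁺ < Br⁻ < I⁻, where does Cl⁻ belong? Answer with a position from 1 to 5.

3

Work out protons and electrons: Ti⁴⁺ (Z=22, 18 e⁻), Sc³⁺ (Z=21, 18 e⁻), Cl⁻ (Z=17, 18 e⁻), Br⁻ (Z=35, 36 e⁻), I⁻ (Z=53, 54 e⁻). Ti⁴⁺ < Sc³⁺ (both 18 e⁻, Z=22>21); Sc³⁺ < Cl⁻ (both 18 e⁻, Z=21>17); Cl⁻ < Br⁻ (same group, 1 shell fewer); Br⁻ < I⁻ (same group, period 4 vs 5).
Merged order: Ti⁴⁺ < Sc³⁺ < Cl⁻ < Br⁻ < I⁻ — Cl⁻ is number 3.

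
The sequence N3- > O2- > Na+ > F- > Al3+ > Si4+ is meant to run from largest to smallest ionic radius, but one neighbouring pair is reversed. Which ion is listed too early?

Na+

Scanning neighbour by neighbour, only Na+/F- violates a trend: both have 10 electrons but Z(Na)=11 > Z(F)=9, so Na+ should be the smaller of the two. That makes Na+ the one sitting a position early relative to where it belongs.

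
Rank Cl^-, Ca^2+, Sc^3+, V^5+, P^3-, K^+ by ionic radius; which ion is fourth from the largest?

All of these have 18 electrons (isoelectronic). With the same electron cloud, the ion with the most protons pulls it in tightest. Nuclear charges: V^5+ (Z=23), Sc^3+ (Z=21), Ca^2+ (Z=20), K^+ (Z=19), Cl^- (Z=17), P^3- (Z=15). Highest Z is smallest.
Ordering: V^5+ < Sc^3+ < Ca^2+ < K^+ < Cl^- < P^3-. The fourth largest is Ca^2+.

Ca^2+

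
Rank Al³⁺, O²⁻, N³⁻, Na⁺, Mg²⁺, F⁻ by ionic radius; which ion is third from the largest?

Isoelectronic series (10 e⁻ each). Size is set by nuclear charge: more protons means a smaller ion. Al³⁺ (Z=13), Mg²⁺ (Z=12), Na⁺ (Z=11), F⁻ (Z=9), O²⁻ (Z=8), N³⁻ (Z=7).
Full ascending order: Al³⁺ < Mg²⁺ < Na⁺ < F⁻ < O²⁻ < N³⁻. Counting from the largest, position 3 is F⁻.

F⁻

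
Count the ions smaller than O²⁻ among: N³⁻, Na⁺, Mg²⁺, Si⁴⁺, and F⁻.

These species are isoelectronic with 10 electrons. The only difference is the number of protons: Si⁴⁺ (Z=14), Mg²⁺ (Z=12), Na⁺ (Z=11), F⁻ (Z=9), O²⁻ (Z=8), N³⁻ (Z=7). The strongest nuclear pull (Si⁴⁺) gives the smallest ion.
Ordering all of them (including O²⁻) by radius gives Si⁴⁺ < Mg²⁺ < Na⁺ < F⁻ < O²⁻ < N³⁻. So 4 are smaller.

4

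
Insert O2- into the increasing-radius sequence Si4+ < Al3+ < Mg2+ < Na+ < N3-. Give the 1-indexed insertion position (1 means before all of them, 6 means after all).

5

These species are isoelectronic with 10 electrons. The only difference is the number of protons: Si4+ (Z=14), Al3+ (Z=13), Mg2+ (Z=12), Na+ (Z=11), O2- (Z=8), N3- (Z=7). The strongest nuclear pull (Si4+) gives the smallest ion.
Putting O2- in gives Si4+ < Al3+ < Mg2+ < Na+ < O2- < N3-; it lands at slot 5.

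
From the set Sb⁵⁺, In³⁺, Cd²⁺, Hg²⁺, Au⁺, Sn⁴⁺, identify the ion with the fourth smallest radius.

Cd²⁺

First list Z and electron count for each: Sb⁵⁺ has 46 e⁻ (Z=51), Sn⁴⁺ has 46 e⁻ (Z=50), In³⁺ has 46 e⁻ (Z=49), Cd²⁺ has 46 e⁻ (Z=48), Hg²⁺ has 78 e⁻ (Z=80), Au⁺ has 78 e⁻ (Z=79). Sb⁵⁺ < Sn⁴⁺ (isoelectronic, higher Z=51 is smaller); Sn⁴⁺ < In³⁺ (isoelectronic, higher Z=50 is smaller); In³⁺ < Cd²⁺ (both 46 e⁻, Z=49>48); Cd²⁺ < Hg²⁺ (same group, 1 shell fewer); Hg²⁺ < Au⁺ (both 78 e⁻, Z=80>79).
That gives Sb⁵⁺ < Sn⁴⁺ < In³⁺ < Cd²⁺ < Hg²⁺ < Au⁺. From the smallest end, number 4 is Cd²⁺.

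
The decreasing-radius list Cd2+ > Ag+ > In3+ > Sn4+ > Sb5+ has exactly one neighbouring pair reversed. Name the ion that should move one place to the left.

Ag+

The pair Cd2+, Ag+ is the wrong way round — they are isoelectronic (46 e⁻) and Cd has more protons than Ag (48 vs 47), making Cd2+ smaller. All other adjacent pairs agree with periodic trends, so Ag+ is the misplaced ion.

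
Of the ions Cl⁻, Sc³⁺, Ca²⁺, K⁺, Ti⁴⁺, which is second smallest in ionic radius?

Sc³⁺

These species are isoelectronic with 18 electrons. The only difference is the number of protons: Ti⁴⁺ (Z=22), Sc³⁺ (Z=21), Ca²⁺ (Z=20), K⁺ (Z=19), Cl⁻ (Z=17). The strongest nuclear pull (Ti⁴⁺) gives the smallest ion.
That gives Ti⁴⁺ < Sc³⁺ < Ca²⁺ < K⁺ < Cl⁻. From the smallest end, number 2 is Sc³⁺.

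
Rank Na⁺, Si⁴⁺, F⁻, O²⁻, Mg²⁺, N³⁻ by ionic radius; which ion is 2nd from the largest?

Isoelectronic series (10 e⁻ each). Size is set by nuclear charge: more protons means a smaller ion. Si⁴⁺ (Z=14), Mg²⁺ (Z=12), Na⁺ (Z=11), F⁻ (Z=9), O²⁻ (Z=8), N³⁻ (Z=7).
That gives Si⁴⁺ < Mg²⁺ < Na⁺ < F⁻ < O²⁻ < N³⁻. From the largest end, number 2 is O²⁻.

O²⁻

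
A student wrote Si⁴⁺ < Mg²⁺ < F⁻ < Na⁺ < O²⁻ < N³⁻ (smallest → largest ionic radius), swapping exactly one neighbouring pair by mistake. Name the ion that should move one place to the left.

Na⁺

Check each adjacent pair. F⁻ and Na⁺ are reversed: they are isoelectronic (10 e⁻) and Na has more protons than F (11 vs 9), making Na⁺ smaller. No other neighbouring pair contradicts the periodic trends, so Na⁺ is the ion listed too late.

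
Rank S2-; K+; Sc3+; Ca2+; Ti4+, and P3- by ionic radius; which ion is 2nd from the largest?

S2-

Isoelectronic series (18 e⁻ each). Size is set by nuclear charge: more protons means a smaller ion. Ti4+ (Z=22), Sc3+ (Z=21), Ca2+ (Z=20), K+ (Z=19), S2- (Z=16), P3- (Z=15).
Full ascending order: Ti4+ < Sc3+ < Ca2+ < K+ < S2- < P3-. Counting from the largest, position 2 is S2-.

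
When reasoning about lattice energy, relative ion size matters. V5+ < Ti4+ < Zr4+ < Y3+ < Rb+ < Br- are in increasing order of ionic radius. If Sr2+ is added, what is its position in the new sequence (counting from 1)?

5

Tabulating Z and e⁻: V5+ has 18 e⁻ (Z=23), Ti4+ has 18 e⁻ (Z=22), Zr4+ has 36 e⁻ (Z=40), Y3+ has 36 e⁻ (Z=39), Sr2+ has 36 e⁻ (Z=38), Rb+ has 36 e⁻ (Z=37), Br- has 36 e⁻ (Z=35). V5+ < Ti4+ (isoelectronic, higher Z=23 is smaller); Ti4+ < Zr4+ (same group, 1 shell fewer); Zr4+ < Y3+ (both 36 e⁻, Z=40>39); Y3+ < Sr2+ (isoelectronic, higher Z=39 is smaller); Sr2+ < Rb+ (both 36 e⁻, Z=38>37); Rb+ < Br- (both 36 e⁻, Z=37>35).
Merged order: V5+ < Ti4+ < Zr4+ < Y3+ < Sr2+ < Rb+ < Br- — Sr2+ is number 5.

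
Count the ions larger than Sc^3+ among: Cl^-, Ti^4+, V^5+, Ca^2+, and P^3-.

3

These species are isoelectronic with 18 electrons. The only difference is the number of protons: V^5+ (Z=23), Ti^4+ (Z=22), Sc^3+ (Z=21), Ca^2+ (Z=20), Cl^- (Z=17), P^3- (Z=15). The strongest nuclear pull (V^5+) gives the smallest ion.
Ordering all of them (including Sc^3+) by radius gives V^5+ < Ti^4+ < Sc^3+ < Ca^2+ < Cl^- < P^3-. That's 3.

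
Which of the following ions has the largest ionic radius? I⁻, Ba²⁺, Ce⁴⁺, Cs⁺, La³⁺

I⁻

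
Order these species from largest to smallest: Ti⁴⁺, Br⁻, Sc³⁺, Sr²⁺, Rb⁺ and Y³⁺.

Br⁻ > Rb⁺ > Sr²⁺ > Y³⁺ > Sc³⁺ > Ti⁴⁺

Tabulating Z and e⁻: Ti⁴⁺ has 18 e⁻ (Z=22), Sc³⁺ has 18 e⁻ (Z=21), Y³⁺ has 36 e⁻ (Z=39), Sr²⁺ has 36 e⁻ (Z=38), Rb⁺ has 36 e⁻ (Z=37), Br⁻ has 36 e⁻ (Z=35). Ti⁴⁺ < Sc³⁺ (isoelectronic, higher Z=22 is smaller); Sc³⁺ < Y³⁺ (same group, period 4 vs 5); Y³⁺ < Sr²⁺ (isoelectronic, higher Z=39 is smaller); Sr²⁺ < Rb⁺ (isoelectronic, higher Z=38 is smaller); Rb⁺ < Br⁻ (both 36 e⁻, Z=37>35).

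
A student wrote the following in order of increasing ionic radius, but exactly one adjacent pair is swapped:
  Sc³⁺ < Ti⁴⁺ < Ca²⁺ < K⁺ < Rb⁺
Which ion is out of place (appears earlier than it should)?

Sc³⁺

Check each adjacent pair. Sc³⁺ and Ti⁴⁺ are reversed: they are isoelectronic (18 e⁻) and Ti has more protons than Sc (22 vs 21), making Ti⁴⁺ smaller. No other neighbouring pair contradicts the periodic trends, so Sc³⁺ is the ion listed too early.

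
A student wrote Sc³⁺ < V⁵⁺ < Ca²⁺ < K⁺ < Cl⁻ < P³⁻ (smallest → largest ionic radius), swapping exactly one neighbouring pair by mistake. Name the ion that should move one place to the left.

V⁵⁺

Compare adjacent ions: V⁵⁺ and Sc³⁺ share 18 electrons; the higher nuclear charge on V (Z=23) contracts it more, so V⁵⁺ < Sc³⁺ — yet in this increasing list Sc³⁺ sits before V⁵⁺. Nothing else is reversed, so V⁵⁺ should move one place to the left.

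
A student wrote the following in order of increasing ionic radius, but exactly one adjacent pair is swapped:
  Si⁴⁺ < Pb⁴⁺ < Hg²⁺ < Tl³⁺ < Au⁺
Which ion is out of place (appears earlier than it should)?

Compare adjacent ions: Tl³⁺ and Hg²⁺ share 78 electrons; the higher nuclear charge on Tl (Z=81) contracts it more, so Tl³⁺ < Hg²⁺ — yet in this increasing list Hg²⁺ sits before Tl³⁺. Nothing else is reversed, so Hg²⁺ should move one place to the right.

Hg²⁺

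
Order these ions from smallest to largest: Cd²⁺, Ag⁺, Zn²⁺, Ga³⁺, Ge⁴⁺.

Ge⁴⁺ < Ga³⁺ < Zn²⁺ < Cd²⁺ < Ag⁺

First list Z and electron count for each: Ge⁴⁺ (Z=32, 28 e⁻), Ga³⁺ (Z=31, 28 e⁻), Zn²⁺ (Z=30, 28 e⁻), Cd²⁺ (Z=48, 46 e⁻), Ag⁺ (Z=47, 46 e⁻). Ge⁴⁺ < Ga³⁺ (isoelectronic, higher Z=32 is smaller); Ga³⁺ < Zn²⁺ (isoelectronic, higher Z=31 is smaller); Zn²⁺ < Cd²⁺ (same group, period 4 vs 5); Cd²⁺ < Ag⁺ (both 46 e⁻, Z=48>47).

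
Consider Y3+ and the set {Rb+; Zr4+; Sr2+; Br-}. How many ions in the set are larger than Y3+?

3

Isoelectronic series (36 e⁻ each). Size is set by nuclear charge: more protons means a smaller ion. Zr4+ (Z=40), Y3+ (Z=39), Sr2+ (Z=38), Rb+ (Z=37), Br- (Z=35).
Ordering all of them (including Y3+) by radius gives Zr4+ < Y3+ < Sr2+ < Rb+ < Br-. So 3 are larger.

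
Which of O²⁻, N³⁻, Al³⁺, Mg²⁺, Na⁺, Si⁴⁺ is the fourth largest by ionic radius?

Mg²⁺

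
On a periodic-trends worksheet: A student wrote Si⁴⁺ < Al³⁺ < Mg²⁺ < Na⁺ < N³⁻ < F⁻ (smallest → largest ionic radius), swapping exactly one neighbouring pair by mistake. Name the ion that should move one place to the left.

Check each adjacent pair. N³⁻ and F⁻ are reversed: they are isoelectronic (10 e⁻) and F has more protons than N (9 vs 7), making F⁻ smaller. No other neighbouring pair contradicts the periodic trends, so F⁻ is the ion listed too late.

F⁻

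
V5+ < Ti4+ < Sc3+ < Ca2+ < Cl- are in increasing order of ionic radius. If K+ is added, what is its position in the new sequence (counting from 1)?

5

Each ion has 18 electrons. The ranking follows nuclear charge in reverse — greater Z gives a smaller radius. V5+ (Z=23), Ti4+ (Z=22), Sc3+ (Z=21), Ca2+ (Z=20), K+ (Z=19), Cl- (Z=17).
Putting K+ in gives V5+ < Ti4+ < Sc3+ < Ca2+ < K+ < Cl-; it lands at slot 5.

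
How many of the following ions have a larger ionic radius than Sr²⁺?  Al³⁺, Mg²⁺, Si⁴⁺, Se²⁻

First list Z and electron count for each: Si⁴⁺ has 10 e⁻ (Z=14), Al³⁺ has 10 e⁻ (Z=13), Mg²⁺ has 10 e⁻ (Z=12), Sr²⁺ has 36 e⁻ (Z=38), Se²⁻ has 36 e⁻ (Z=34). Si⁴⁺ < Al³⁺ (isoelectronic, higher Z=14 is smaller); Al³⁺ < Mg²⁺ (isoelectronic, higher Z=13 is smaller); Mg²⁺ < Sr²⁺ (same group, period 3 vs 5); Sr²⁺ < Se²⁻ (both 36 e⁻, Z=38>34).
Relative to Sr²⁺, the ions that are larger are Se²⁻. Count: 1.

1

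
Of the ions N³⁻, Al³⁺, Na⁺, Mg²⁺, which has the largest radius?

N³⁻

Each ion has 10 electrons. The ranking follows nuclear charge in reverse — greater Z gives a smaller radius. Al³⁺ (Z=13), Mg²⁺ (Z=12), Na⁺ (Z=11), N³⁻ (Z=7).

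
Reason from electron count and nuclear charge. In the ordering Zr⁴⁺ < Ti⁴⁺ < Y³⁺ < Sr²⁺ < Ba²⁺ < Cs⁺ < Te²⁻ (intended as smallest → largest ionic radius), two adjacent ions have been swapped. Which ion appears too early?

Zr⁴⁺

The pair Zr⁴⁺, Ti⁴⁺ is the wrong way round — same group and charge — period 4 sits above period 5, so Ti⁴⁺ is smaller. All other adjacent pairs agree with periodic trends, so Zr⁴⁺ is the misplaced ion.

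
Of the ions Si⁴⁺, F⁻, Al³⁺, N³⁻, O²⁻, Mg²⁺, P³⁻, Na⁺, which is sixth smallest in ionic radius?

Si⁴⁺: 10 e⁻, Z=14, Al³⁺: 10 e⁻, Z=13, Mg²⁺: 10 e⁻, Z=12, Na⁺: 10 e⁻, Z=11, F⁻: 10 e⁻, Z=9, O²⁻: 10 e⁻, Z=8, N³⁻: 10 e⁻, Z=7, P³⁻: 18 e⁻, Z=15. Si⁴⁺ < Al³⁺ (isoelectronic, higher Z=14 is smaller); Al³⁺ < Mg²⁺ (isoelectronic, higher Z=13 is smaller); Mg²⁺ < Na⁺ (isoelectronic, higher Z=12 is smaller); Na⁺ < F⁻ (isoelectronic, higher Z=11 is smaller); F⁻ < O²⁻ (both 10 e⁻, Z=9>8); O²⁻ < N³⁻ (both 10 e⁻, Z=8>7); N³⁻ < P³⁻ (same group, 1 shell fewer).
Full ascending order: Si⁴⁺ < Al³⁺ < Mg²⁺ < Na⁺ < F⁻ < O²⁻ < N³⁻ < P³⁻. Counting from the smallest, position 6 is O²⁻.

O²⁻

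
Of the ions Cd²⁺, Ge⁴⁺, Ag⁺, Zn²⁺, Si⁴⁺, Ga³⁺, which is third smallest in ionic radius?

Ga³⁺

Work out protons and electrons: Si⁴⁺: 10 e⁻, Z=14, Ge⁴⁺: 28 e⁻, Z=32, Ga³⁺: 28 e⁻, Z=31, Zn²⁺: 28 e⁻, Z=30, Cd²⁺: 46 e⁻, Z=48, Ag⁺: 46 e⁻, Z=47. Si⁴⁺ < Ge⁴⁺ (same group, period 3 vs 4); Ge⁴⁺ < Ga³⁺ (both 28 e⁻, Z=32>31); Ga³⁺ < Zn²⁺ (both 28 e⁻, Z=31>30); Zn²⁺ < Cd²⁺ (same group, 1 shell fewer); Cd²⁺ < Ag⁺ (isoelectronic, higher Z=48 is smaller).
Ordering: Si⁴⁺ < Ge⁴⁺ < Ga³⁺ < Zn²⁺ < Cd²⁺ < Ag⁺. The third smallest is Ga³⁺.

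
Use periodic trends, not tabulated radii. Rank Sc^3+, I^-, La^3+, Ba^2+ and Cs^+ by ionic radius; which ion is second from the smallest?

La^3+

First list Z and electron count for each: Sc^3+: 18 e⁻, Z=21, La^3+: 54 e⁻, Z=57, Ba^2+: 54 e⁻, Z=56, Cs^+: 54 e⁻, Z=55, I^-: 54 e⁻, Z=53. Sc^3+ < La^3+ (same group, period 4 vs 6); La^3+ < Ba^2+ (both 54 e⁻, Z=57>56); Ba^2+ < Cs^+ (both 54 e⁻, Z=56>55); Cs^+ < I^- (both 54 e⁻, Z=55>53).
Full ascending order: Sc^3+ < La^3+ < Ba^2+ < Cs^+ < I^-. Counting from the smallest, position 2 is La^3+.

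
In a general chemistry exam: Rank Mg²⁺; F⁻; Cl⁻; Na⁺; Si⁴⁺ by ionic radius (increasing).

Tabulating Z and e⁻: Si⁴⁺ has 10 e⁻ (Z=14), Mg²⁺ has 10 e⁻ (Z=12), Na⁺ has 10 e⁻ (Z=11), F⁻ has 10 e⁻ (Z=9), Cl⁻ has 18 e⁻ (Z=17). Si⁴⁺ < Mg²⁺ (both 10 e⁻, Z=14>12); Mg²⁺ < Na⁺ (both 10 e⁻, Z=12>11); Na⁺ < F⁻ (isoelectronic, higher Z=11 is smaller); F⁻ < Cl⁻ (same group, 1 shell fewer).

Si⁴⁺ < Mg²⁺ < Na⁺ < F⁻ < Cl⁻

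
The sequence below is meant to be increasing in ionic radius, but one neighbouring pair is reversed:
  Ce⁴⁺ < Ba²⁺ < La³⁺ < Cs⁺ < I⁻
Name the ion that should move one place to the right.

The pair Ba²⁺, La³⁺ is the wrong way round — both have 54 electrons but Z(La)=57 > Z(Ba)=56, so La³⁺ should be the smaller of the two. All other adjacent pairs agree with periodic trends, so Ba²⁺ is the misplaced ion.

Ba²⁺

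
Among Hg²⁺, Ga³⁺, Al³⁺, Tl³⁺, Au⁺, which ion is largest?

Au⁺

Electron counts and nuclear charges: Al³⁺: 10 e⁻, Z=13, Ga³⁺: 28 e⁻, Z=31, Tl³⁺: 78 e⁻, Z=81, Hg²⁺: 78 e⁻, Z=80, Au⁺: 78 e⁻, Z=79. Al³⁺ < Ga³⁺ (same group, 1 shell fewer); Ga³⁺ < Tl³⁺ (same group, 2 shells fewer); Tl³⁺ < Hg²⁺ (isoelectronic, higher Z=81 is smaller); Hg²⁺ < Au⁺ (both 78 e⁻, Z=80>79).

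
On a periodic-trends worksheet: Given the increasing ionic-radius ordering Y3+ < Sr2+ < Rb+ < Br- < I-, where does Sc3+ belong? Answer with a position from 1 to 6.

Work out protons and electrons: Sc3+ has 18 e⁻ (Z=21), Y3+ has 36 e⁻ (Z=39), Sr2+ has 36 e⁻ (Z=38), Rb+ has 36 e⁻ (Z=37), Br- has 36 e⁻ (Z=35), I- has 54 e⁻ (Z=53). Sc3+ < Y3+ (same group, period 4 vs 5); Y3+ < Sr2+ (isoelectronic, higher Z=39 is smaller); Sr2+ < Rb+ (both 36 e⁻, Z=38>37); Rb+ < Br- (both 36 e⁻, Z=37>35); Br- < I- (same group, period 4 vs 5).
The complete sequence is Sc3+ < Y3+ < Sr2+ < Rb+ < Br- < I-. Sc3+ sits at position 1.

1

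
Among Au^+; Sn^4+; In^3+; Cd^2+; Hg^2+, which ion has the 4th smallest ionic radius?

Hg^2+

Electron counts and nuclear charges: Sn^4+ has 46 e⁻ (Z=50), In^3+ has 46 e⁻ (Z=49), Cd^2+ has 46 e⁻ (Z=48), Hg^2+ has 78 e⁻ (Z=80), Au^+ has 78 e⁻ (Z=79). Sn^4+ < In^3+ (both 46 e⁻, Z=50>49); In^3+ < Cd^2+ (both 46 e⁻, Z=49>48); Cd^2+ < Hg^2+ (same group, period 5 vs 6); Hg^2+ < Au^+ (both 78 e⁻, Z=80>79).
Ordering: Sn^4+ < In^3+ < Cd^2+ < Hg^2+ < Au^+. The 4th smallest is Hg^2+.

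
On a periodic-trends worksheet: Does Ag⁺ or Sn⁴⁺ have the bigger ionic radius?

Ag⁺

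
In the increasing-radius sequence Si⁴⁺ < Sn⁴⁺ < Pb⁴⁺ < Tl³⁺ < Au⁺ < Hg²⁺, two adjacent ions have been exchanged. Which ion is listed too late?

The pair Au⁺, Hg²⁺ is the wrong way round — they are isoelectronic (78 e⁻) and Hg has more protons than Au (80 vs 79), making Hg²⁺ smaller. All other adjacent pairs agree with periodic trends, so Hg²⁺ is the misplaced ion.

Hg²⁺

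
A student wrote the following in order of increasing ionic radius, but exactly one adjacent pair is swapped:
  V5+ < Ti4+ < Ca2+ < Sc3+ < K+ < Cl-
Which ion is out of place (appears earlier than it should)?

Ca2+

Check each adjacent pair. Ca2+ and Sc3+ are reversed: both have 18 electrons but Z(Sc)=21 > Z(Ca)=20, so Sc3+ should be the smaller of the two. No other neighbouring pair contradicts the periodic trends, so Ca2+ is the ion listed too early.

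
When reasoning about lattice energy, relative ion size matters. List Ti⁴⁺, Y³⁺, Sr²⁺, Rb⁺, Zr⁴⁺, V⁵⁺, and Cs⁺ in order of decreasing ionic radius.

Cs⁺ > Rb⁺ > Sr²⁺ > Y³⁺ > Zr⁴⁺ > Ti⁴⁺ > V⁵⁺

Electron counts and nuclear charges: V⁵⁺ has 18 e⁻ (Z=23), Ti⁴⁺ has 18 e⁻ (Z=22), Zr⁴⁺ has 36 e⁻ (Z=40), Y³⁺ has 36 e⁻ (Z=39), Sr²⁺ has 36 e⁻ (Z=38), Rb⁺ has 36 e⁻ (Z=37), Cs⁺ has 54 e⁻ (Z=55). V⁵⁺ < Ti⁴⁺ (both 18 e⁻, Z=23>22); Ti⁴⁺ < Zr⁴⁺ (same group, 1 shell fewer); Zr⁴⁺ < Y³⁺ (isoelectronic, higher Z=40 is smaller); Y³⁺ < Sr²⁺ (isoelectronic, higher Z=39 is smaller); Sr²⁺ < Rb⁺ (isoelectronic, higher Z=38 is smaller); Rb⁺ < Cs⁺ (same group, period 5 vs 6).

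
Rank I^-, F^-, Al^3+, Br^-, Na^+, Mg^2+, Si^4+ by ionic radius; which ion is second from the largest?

Electron counts and nuclear charges: Si^4+ (Z=14, 10 e⁻), Al^3+ (Z=13, 10 e⁻), Mg^2+ (Z=12, 10 e⁻), Na^+ (Z=11, 10 e⁻), F^- (Z=9, 10 e⁻), Br^- (Z=35, 36 e⁻), I^- (Z=53, 54 e⁻). Si^4+ < Al^3+ (both 10 e⁻, Z=14>13); Al^3+ < Mg^2+ (both 10 e⁻, Z=13>12); Mg^2+ < Na^+ (both 10 e⁻, Z=12>11); Na^+ < F^- (both 10 e⁻, Z=11>9); F^- < Br^- (same group, 2 shells fewer); Br^- < I^- (same group, period 4 vs 5).
So the order is Si^4+ < Al^3+ < Mg^2+ < Na^+ < F^- < Br^- < I^-; the 2nd-largest ion is Br^-.

Br^-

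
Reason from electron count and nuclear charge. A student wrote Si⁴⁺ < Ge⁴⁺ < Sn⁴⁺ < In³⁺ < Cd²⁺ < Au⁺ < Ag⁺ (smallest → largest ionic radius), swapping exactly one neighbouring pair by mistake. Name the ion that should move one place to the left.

Ag⁺

Scanning neighbour by neighbour, only Au⁺/Ag⁺ violates a trend: Ag⁺ and Au⁺ are in one column with the same charge; the lighter period-5 ion has one fewer shell and is smaller. That makes Ag⁺ the one sitting a position late relative to where it belongs.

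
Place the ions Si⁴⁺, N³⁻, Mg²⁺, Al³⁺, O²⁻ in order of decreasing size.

N³⁻ > O²⁻ > Mg²⁺ > Al³⁺ > Si⁴⁺

All of these have 10 electrons (isoelectronic). With the same electron cloud, the ion with the most protons pulls it in tightest. Nuclear charges: Si⁴⁺ (Z=14), Al³⁺ (Z=13), Mg²⁺ (Z=12), O²⁻ (Z=8), N³⁻ (Z=7). Highest Z is smallest.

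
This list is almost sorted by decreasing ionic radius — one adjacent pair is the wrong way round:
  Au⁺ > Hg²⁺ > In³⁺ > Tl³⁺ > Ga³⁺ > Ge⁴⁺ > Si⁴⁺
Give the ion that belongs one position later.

In³⁺

Scanning neighbour by neighbour, only In³⁺/Tl³⁺ violates a trend: both in group 13 with the same charge; In³⁺ (period 5) has the smaller radius. That makes In³⁺ the one sitting a position early relative to where it belongs.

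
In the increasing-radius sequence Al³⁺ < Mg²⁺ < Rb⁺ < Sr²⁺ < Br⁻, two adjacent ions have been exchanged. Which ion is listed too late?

Sr²⁺

Compare adjacent ions: they are isoelectronic (36 e⁻) and Sr has more protons than Rb (38 vs 37), making Sr²⁺ smaller — yet in this increasing list Rb⁺ sits before Sr²⁺. Nothing else is reversed, so Sr²⁺ should move one place to the left.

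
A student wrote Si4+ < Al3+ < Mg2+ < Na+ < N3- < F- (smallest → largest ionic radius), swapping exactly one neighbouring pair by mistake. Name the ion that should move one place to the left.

F-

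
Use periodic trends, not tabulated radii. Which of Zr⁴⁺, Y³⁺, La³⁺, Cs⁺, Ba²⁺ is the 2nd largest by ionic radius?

Ba²⁺

First list Z and electron count for each: Zr⁴⁺: 36 e⁻, Z=40, Y³⁺: 36 e⁻, Z=39, La³⁺: 54 e⁻, Z=57, Ba²⁺: 54 e⁻, Z=56, Cs⁺: 54 e⁻, Z=55. Zr⁴⁺ < Y³⁺ (isoelectronic, higher Z=40 is smaller); Y³⁺ < La³⁺ (same group, period 5 vs 6); La³⁺ < Ba²⁺ (both 54 e⁻, Z=57>56); Ba²⁺ < Cs⁺ (isoelectronic, higher Z=56 is smaller).
So the order is Zr⁴⁺ < Y³⁺ < La³⁺ < Ba²⁺ < Cs⁺; the 2nd-largest ion is Ba²⁺.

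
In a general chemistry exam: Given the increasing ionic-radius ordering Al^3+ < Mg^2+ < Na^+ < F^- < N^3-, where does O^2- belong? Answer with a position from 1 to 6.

5

Each ion has 10 electrons. The ranking follows nuclear charge in reverse — greater Z gives a smaller radius. Al^3+ (Z=13), Mg^2+ (Z=12), Na^+ (Z=11), F^- (Z=9), O^2- (Z=8), N^3- (Z=7).
Merged order: Al^3+ < Mg^2+ < Na^+ < F^- < O^2- < N^3- — O^2- is number 5.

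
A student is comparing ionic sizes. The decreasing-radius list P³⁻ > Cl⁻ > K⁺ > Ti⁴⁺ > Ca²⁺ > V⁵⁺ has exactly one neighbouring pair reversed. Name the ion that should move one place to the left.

Ca²⁺

The pair Ti⁴⁺, Ca²⁺ is the wrong way round — they are isoelectronic (18 e⁻) and Ti has more protons than Ca (22 vs 20), making Ti⁴⁺ smaller. All other adjacent pairs agree with periodic trends, so Ca²⁺ is the misplaced ion.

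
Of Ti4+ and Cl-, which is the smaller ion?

Ti4+

Each ion has 18 electrons. The ranking follows nuclear charge in reverse — greater Z gives a smaller radius. Ti4+ (Z=22), Cl- (Z=17).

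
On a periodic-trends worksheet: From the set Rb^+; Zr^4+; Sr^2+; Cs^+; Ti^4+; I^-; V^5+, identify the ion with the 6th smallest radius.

Tabulating Z and e⁻: V^5+ has 18 e⁻ (Z=23), Ti^4+ has 18 e⁻ (Z=22), Zr^4+ has 36 e⁻ (Z=40), Sr^2+ has 36 e⁻ (Z=38), Rb^+ has 36 e⁻ (Z=37), Cs^+ has 54 e⁻ (Z=55), I^- has 54 e⁻ (Z=53). V^5+ < Ti^4+ (isoelectronic, higher Z=23 is smaller); Ti^4+ < Zr^4+ (same group, period 4 vs 5); Zr^4+ < Sr^2+ (isoelectronic, higher Z=40 is smaller); Sr^2+ < Rb^+ (isoelectronic, higher Z=38 is smaller); Rb^+ < Cs^+ (same group, 1 shell fewer); Cs^+ < I^- (isoelectronic, higher Z=55 is smaller).
Full ascending order: V^5+ < Ti^4+ < Zr^4+ < Sr^2+ < Rb^+ < Cs^+ < I^-. Counting from the smallest, position 6 is Cs^+.

Cs^+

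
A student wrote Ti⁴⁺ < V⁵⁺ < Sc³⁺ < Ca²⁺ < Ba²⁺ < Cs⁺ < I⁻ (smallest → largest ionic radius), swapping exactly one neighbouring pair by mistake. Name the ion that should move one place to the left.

V⁵⁺

Compare adjacent ions: V⁵⁺ and Ti⁴⁺ share 18 electrons; the higher nuclear charge on V (Z=23) contracts it more, so V⁵⁺ < Ti⁴⁺ — yet in this increasing list Ti⁴⁺ sits before V⁵⁺. Nothing else is reversed, so V⁵⁺ should move one place to the left.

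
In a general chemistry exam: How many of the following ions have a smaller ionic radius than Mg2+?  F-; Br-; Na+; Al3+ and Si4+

2

Tabulating Z and e⁻: Si4+ has 10 e⁻ (Z=14), Al3+ has 10 e⁻ (Z=13), Mg2+ has 10 e⁻ (Z=12), Na+ has 10 e⁻ (Z=11), F- has 10 e⁻ (Z=9), Br- has 36 e⁻ (Z=35). Si4+ < Al3+ (both 10 e⁻, Z=14>13); Al3+ < Mg2+ (both 10 e⁻, Z=13>12); Mg2+ < Na+ (both 10 e⁻, Z=12>11); Na+ < F- (isoelectronic, higher Z=11 is smaller); F- < Br- (same group, period 2 vs 4).
Placing each against Mg2+: smaller — Si4+, Al3+; larger — Na+, F-, Br-. That's 2.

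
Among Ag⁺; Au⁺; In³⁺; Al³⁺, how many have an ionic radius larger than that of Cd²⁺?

2

Electron counts and nuclear charges: Al³⁺ (Z=13, 10 e⁻), In³⁺ (Z=49, 46 e⁻), Cd²⁺ (Z=48, 46 e⁻), Ag⁺ (Z=47, 46 e⁻), Au⁺ (Z=79, 78 e⁻). Al³⁺ < In³⁺ (same group, 2 shells fewer); In³⁺ < Cd²⁺ (both 46 e⁻, Z=49>48); Cd²⁺ < Ag⁺ (isoelectronic, higher Z=48 is smaller); Ag⁺ < Au⁺ (same group, period 5 vs 6).
Overall: Al³⁺ < In³⁺ < Cd²⁺ < Ag⁺ < Au⁺. Cd²⁺ has 2 below it and 2 above. Count: 2.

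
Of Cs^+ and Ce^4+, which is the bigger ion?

Cs^+

Isoelectronic series (54 e⁻ each). Size is set by nuclear charge: more protons means a smaller ion. Ce^4+ (Z=58), Cs^+ (Z=55).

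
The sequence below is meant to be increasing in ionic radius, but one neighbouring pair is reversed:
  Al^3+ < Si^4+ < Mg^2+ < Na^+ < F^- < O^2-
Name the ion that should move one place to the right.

Al^3+

Scanning neighbour by neighbour, only Al^3+/Si^4+ violates a trend: Si^4+ and Al^3+ share 10 electrons; the higher nuclear charge on Si (Z=14) contracts it more, so Si^4+ < Al^3+. That makes Al^3+ the one sitting a position early relative to where it belongs.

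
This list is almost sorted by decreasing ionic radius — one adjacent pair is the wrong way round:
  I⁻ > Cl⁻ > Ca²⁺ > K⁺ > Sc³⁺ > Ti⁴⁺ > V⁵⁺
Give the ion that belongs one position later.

The pair Ca²⁺, K⁺ is the wrong way round — both have 18 electrons but Z(Ca)=20 > Z(K)=19, so Ca²⁺ should be the smaller of the two. All other adjacent pairs agree with periodic trends, so Ca²⁺ is the misplaced ion.

Ca²⁺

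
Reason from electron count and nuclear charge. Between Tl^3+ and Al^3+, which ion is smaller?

Same group, same charge. Going down the group adds an extra shell of electrons, so the ion gets larger: Al^3+ is highest in the group and smallest.

Al^3+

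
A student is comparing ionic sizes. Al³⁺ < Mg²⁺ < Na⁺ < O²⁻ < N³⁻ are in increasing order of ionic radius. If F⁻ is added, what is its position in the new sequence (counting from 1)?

These species are isoelectronic with 10 electrons. The only difference is the number of protons: Al³⁺ (Z=13), Mg²⁺ (Z=12), Na⁺ (Z=11), F⁻ (Z=9), O²⁻ (Z=8), N³⁻ (Z=7). The strongest nuclear pull (Al³⁺) gives the smallest ion.
Merged order: Al³⁺ < Mg²⁺ < Na⁺ < F⁻ < O²⁻ < N³⁻ — F⁻ is number 4.

4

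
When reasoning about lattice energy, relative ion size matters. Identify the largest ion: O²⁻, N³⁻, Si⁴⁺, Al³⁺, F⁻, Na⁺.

Each ion has 10 electrons. The ranking follows nuclear charge in reverse — greater Z gives a smaller radius. Si⁴⁺ (Z=14), Al³⁺ (Z=13), Na⁺ (Z=11), F⁻ (Z=9), O²⁻ (Z=8), N³⁻ (Z=7).

N³⁻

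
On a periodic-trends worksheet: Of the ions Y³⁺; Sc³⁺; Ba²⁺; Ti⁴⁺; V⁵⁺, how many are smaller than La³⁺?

First list Z and electron count for each: V⁵⁺: 18 e⁻, Z=23, Ti⁴⁺: 18 e⁻, Z=22, Sc³⁺: 18 e⁻, Z=21, Y³⁺: 36 e⁻, Z=39, La³⁺: 54 e⁻, Z=57, Ba²⁺: 54 e⁻, Z=56. V⁵⁺ < Ti⁴⁺ (isoelectronic, higher Z=23 is smaller); Ti⁴⁺ < Sc³⁺ (both 18 e⁻, Z=22>21); Sc³⁺ < Y³⁺ (same group, 1 shell fewer); Y³⁺ < La³⁺ (same group, period 5 vs 6); La³⁺ < Ba²⁺ (both 54 e⁻, Z=57>56).
Overall: V⁵⁺ < Ti⁴⁺ < Sc³⁺ < Y³⁺ < La³⁺ < Ba²⁺. La³⁺ has 4 below it and 1 above. Count: 4.

4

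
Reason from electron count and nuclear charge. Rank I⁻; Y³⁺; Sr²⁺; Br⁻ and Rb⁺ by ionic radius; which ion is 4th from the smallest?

Work out protons and electrons: Y³⁺ (Z=39, 36 e⁻), Sr²⁺ (Z=38, 36 e⁻), Rb⁺ (Z=37, 36 e⁻), Br⁻ (Z=35, 36 e⁻), I⁻ (Z=53, 54 e⁻). Y³⁺ < Sr²⁺ (isoelectronic, higher Z=39 is smaller); Sr²⁺ < Rb⁺ (both 36 e⁻, Z=38>37); Rb⁺ < Br⁻ (both 36 e⁻, Z=37>35); Br⁻ < I⁻ (same group, period 4 vs 5).
That gives Y³⁺ < Sr²⁺ < Rb⁺ < Br⁻ < I⁻. From the smallest end, number 4 is Br⁻.

Br⁻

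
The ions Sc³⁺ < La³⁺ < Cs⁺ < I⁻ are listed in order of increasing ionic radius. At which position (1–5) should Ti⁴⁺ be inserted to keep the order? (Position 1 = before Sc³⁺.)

First list Z and electron count for each: Ti⁴⁺ has 18 e⁻ (Z=22), Sc³⁺ has 18 e⁻ (Z=21), La³⁺ has 54 e⁻ (Z=57), Cs⁺ has 54 e⁻ (Z=55), I⁻ has 54 e⁻ (Z=53). Ti⁴⁺ < Sc³⁺ (both 18 e⁻, Z=22>21); Sc³⁺ < La³⁺ (same group, 2 shells fewer); La³⁺ < Cs⁺ (isoelectronic, higher Z=57 is smaller); Cs⁺ < I⁻ (isoelectronic, higher Z=55 is smaller).
The complete sequence is Ti⁴⁺ < Sc³⁺ < La³⁺ < Cs⁺ < I⁻. Ti⁴⁺ sits at position 1.

1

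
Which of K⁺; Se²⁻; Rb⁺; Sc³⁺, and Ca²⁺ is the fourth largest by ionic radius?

Ca²⁺

Electron counts and nuclear charges: Sc³⁺: 18 e⁻, Z=21, Ca²⁺: 18 e⁻, Z=20, K⁺: 18 e⁻, Z=19, Rb⁺: 36 e⁻, Z=37, Se²⁻: 36 e⁻, Z=34. Sc³⁺ < Ca²⁺ (isoelectronic, higher Z=21 is smaller); Ca²⁺ < K⁺ (isoelectronic, higher Z=20 is smaller); K⁺ < Rb⁺ (same group, period 4 vs 5); Rb⁺ < Se²⁻ (isoelectronic, higher Z=37 is smaller).
So the order is Sc³⁺ < Ca²⁺ < K⁺ < Rb⁺ < Se²⁻; the 4th-largest ion is Ca²⁺.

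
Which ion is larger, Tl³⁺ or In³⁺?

Tl³⁺

Same group, same charge. Going down the group adds an extra shell of electrons, so the ion gets larger: In³⁺ is highest in the group and smallest.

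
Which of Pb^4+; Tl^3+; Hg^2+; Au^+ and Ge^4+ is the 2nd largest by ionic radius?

Hg^2+

Tabulating Z and e⁻: Ge^4+ (Z=32, 28 e⁻), Pb^4+ (Z=82, 78 e⁻), Tl^3+ (Z=81, 78 e⁻), Hg^2+ (Z=80, 78 e⁻), Au^+ (Z=79, 78 e⁻). Ge^4+ < Pb^4+ (same group, period 4 vs 6); Pb^4+ < Tl^3+ (isoelectronic, higher Z=82 is smaller); Tl^3+ < Hg^2+ (both 78 e⁻, Z=81>80); Hg^2+ < Au^+ (isoelectronic, higher Z=80 is smaller).
So the order is Ge^4+ < Pb^4+ < Tl^3+ < Hg^2+ < Au^+; the 2nd-largest ion is Hg^2+.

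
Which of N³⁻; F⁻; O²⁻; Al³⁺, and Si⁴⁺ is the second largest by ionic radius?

Isoelectronic series (10 e⁻ each). Size is set by nuclear charge: more protons means a smaller ion. Si⁴⁺ (Z=14), Al³⁺ (Z=13), F⁻ (Z=9), O²⁻ (Z=8), N³⁻ (Z=7).
That gives Si⁴⁺ < Al³⁺ < F⁻ < O²⁻ < N³⁻. From the largest end, number 2 is O²⁻.

O²⁻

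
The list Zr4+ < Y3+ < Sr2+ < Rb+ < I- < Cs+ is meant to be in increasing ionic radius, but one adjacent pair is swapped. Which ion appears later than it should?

Scanning neighbour by neighbour, only I-/Cs+ violates a trend: Cs+ and I- share 54 electrons; the higher nuclear charge on Cs (Z=55) contracts it more, so Cs+ < I-. That makes Cs+ the one sitting a position late relative to where it belongs.

Cs+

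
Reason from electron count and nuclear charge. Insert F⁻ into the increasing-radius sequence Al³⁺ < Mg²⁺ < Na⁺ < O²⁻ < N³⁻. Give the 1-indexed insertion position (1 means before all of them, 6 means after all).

4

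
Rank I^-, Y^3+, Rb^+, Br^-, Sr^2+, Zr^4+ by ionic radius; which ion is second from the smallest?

Y^3+

Electron counts and nuclear charges: Zr^4+ (Z=40, 36 e⁻), Y^3+ (Z=39, 36 e⁻), Sr^2+ (Z=38, 36 e⁻), Rb^+ (Z=37, 36 e⁻), Br^- (Z=35, 36 e⁻), I^- (Z=53, 54 e⁻). Zr^4+ < Y^3+ (both 36 e⁻, Z=40>39); Y^3+ < Sr^2+ (isoelectronic, higher Z=39 is smaller); Sr^2+ < Rb^+ (both 36 e⁻, Z=38>37); Rb^+ < Br^- (both 36 e⁻, Z=37>35); Br^- < I^- (same group, period 4 vs 5).
Full ascending order: Zr^4+ < Y^3+ < Sr^2+ < Rb^+ < Br^- < I^-. Counting from the smallest, position 2 is Y^3+.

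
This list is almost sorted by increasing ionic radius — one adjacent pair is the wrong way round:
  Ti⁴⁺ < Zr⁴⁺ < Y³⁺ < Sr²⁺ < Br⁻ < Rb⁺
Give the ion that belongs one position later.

Compare adjacent ions: they are isoelectronic (36 e⁻) and Rb has more protons than Br (37 vs 35), making Rb⁺ smaller — yet in this increasing list Br⁻ sits before Rb⁺. Nothing else is reversed, so Br⁻ should move one place to the right.

Br⁻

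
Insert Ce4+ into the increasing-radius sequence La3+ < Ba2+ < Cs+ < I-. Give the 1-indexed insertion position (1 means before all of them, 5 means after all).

Isoelectronic series (54 e⁻ each). Size is set by nuclear charge: more protons means a smaller ion. Ce4+ (Z=58), La3+ (Z=57), Ba2+ (Z=56), Cs+ (Z=55), I- (Z=53).
The complete sequence is Ce4+ < La3+ < Ba2+ < Cs+ < I-. Ce4+ sits at position 1.

1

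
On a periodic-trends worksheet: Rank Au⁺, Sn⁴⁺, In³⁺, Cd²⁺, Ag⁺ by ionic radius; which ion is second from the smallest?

In³⁺

Sn⁴⁺: 46 e⁻, Z=50, In³⁺: 46 e⁻, Z=49, Cd²⁺: 46 e⁻, Z=48, Ag⁺: 46 e⁻, Z=47, Au⁺: 78 e⁻, Z=79. Sn⁴⁺ < In³⁺ (both 46 e⁻, Z=50>49); In³⁺ < Cd²⁺ (isoelectronic, higher Z=49 is smaller); Cd²⁺ < Ag⁺ (isoelectronic, higher Z=48 is smaller); Ag⁺ < Au⁺ (same group, 1 shell fewer).
Full ascending order: Sn⁴⁺ < In³⁺ < Cd²⁺ < Ag⁺ < Au⁺. Counting from the smallest, position 2 is In³⁺.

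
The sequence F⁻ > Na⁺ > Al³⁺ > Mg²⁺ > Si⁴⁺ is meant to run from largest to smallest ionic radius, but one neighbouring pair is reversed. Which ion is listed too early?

Al³⁺

Check each adjacent pair. Al³⁺ and Mg²⁺ are reversed: both have 10 electrons but Z(Al)=13 > Z(Mg)=12, so Al³⁺ should be the smaller of the two. No other neighbouring pair contradicts the periodic trends, so Al³⁺ is the ion listed too early.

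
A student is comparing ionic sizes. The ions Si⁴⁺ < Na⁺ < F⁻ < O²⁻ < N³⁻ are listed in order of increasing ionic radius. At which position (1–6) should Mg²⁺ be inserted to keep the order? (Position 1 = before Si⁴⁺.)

2

Each ion has 10 electrons. The ranking follows nuclear charge in reverse — greater Z gives a smaller radius. Si⁴⁺ (Z=14), Mg²⁺ (Z=12), Na⁺ (Z=11), F⁻ (Z=9), O²⁻ (Z=8), N³⁻ (Z=7).
Merged order: Si⁴⁺ < Mg²⁺ < Na⁺ < F⁻ < O²⁻ < N³⁻ — Mg²⁺ is number 2.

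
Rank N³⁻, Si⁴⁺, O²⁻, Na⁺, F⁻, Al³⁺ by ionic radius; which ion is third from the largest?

F⁻

Isoelectronic series (10 e⁻ each). Size is set by nuclear charge: more protons means a smaller ion. Si⁴⁺ (Z=14), Al³⁺ (Z=13), Na⁺ (Z=11), F⁻ (Z=9), O²⁻ (Z=8), N³⁻ (Z=7).
So the order is Si⁴⁺ < Al³⁺ < Na⁺ < F⁻ < O²⁻ < N³⁻; the 3rd-largest ion is F⁻.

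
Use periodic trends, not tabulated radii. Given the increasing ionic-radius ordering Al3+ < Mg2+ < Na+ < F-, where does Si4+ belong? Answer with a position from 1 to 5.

1

These species are isoelectronic with 10 electrons. The only difference is the number of protons: Si4+ (Z=14), Al3+ (Z=13), Mg2+ (Z=12), Na+ (Z=11), F- (Z=9). The strongest nuclear pull (Si4+) gives the smallest ion.
Putting Si4+ in gives Si4+ < Al3+ < Mg2+ < Na+ < F-; it lands at slot 1.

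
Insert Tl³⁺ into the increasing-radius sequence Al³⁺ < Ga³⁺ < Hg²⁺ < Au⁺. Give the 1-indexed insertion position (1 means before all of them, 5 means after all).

3

Tabulating Z and e⁻: Al³⁺: 10 e⁻, Z=13, Ga³⁺: 28 e⁻, Z=31, Tl³⁺: 78 e⁻, Z=81, Hg²⁺: 78 e⁻, Z=80, Au⁺: 78 e⁻, Z=79. Al³⁺ < Ga³⁺ (same group, 1 shell fewer); Ga³⁺ < Tl³⁺ (same group, period 4 vs 6); Tl³⁺ < Hg²⁺ (both 78 e⁻, Z=81>80); Hg²⁺ < Au⁺ (both 78 e⁻, Z=80>79).
Merged order: Al³⁺ < Ga³⁺ < Tl³⁺ < Hg²⁺ < Au⁺ — Tl³⁺ is number 3.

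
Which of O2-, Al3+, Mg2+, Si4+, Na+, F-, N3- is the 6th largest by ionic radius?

Each ion has 10 electrons. The ranking follows nuclear charge in reverse — greater Z gives a smaller radius. Si4+ (Z=14), Al3+ (Z=13), Mg2+ (Z=12), Na+ (Z=11), F- (Z=9), O2- (Z=8), N3- (Z=7).
Full ascending order: Si4+ < Al3+ < Mg2+ < Na+ < F- < O2- < N3-. Counting from the largest, position 6 is Al3+.

Al3+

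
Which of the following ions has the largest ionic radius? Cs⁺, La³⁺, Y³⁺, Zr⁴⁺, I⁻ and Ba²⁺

Tabulating Z and e⁻: Zr⁴⁺ (Z=40, 36 e⁻), Y³⁺ (Z=39, 36 e⁻), La³⁺ (Z=57, 54 e⁻), Ba²⁺ (Z=56, 54 e⁻), Cs⁺ (Z=55, 54 e⁻), I⁻ (Z=53, 54 e⁻). Zr⁴⁺ < Y³⁺ (isoelectronic, higher Z=40 is smaller); Y³⁺ < La³⁺ (same group, 1 shell fewer); La³⁺ < Ba²⁺ (both 54 e⁻, Z=57>56); Ba²⁺ < Cs⁺ (isoelectronic, higher Z=56 is smaller); Cs⁺ < I⁻ (isoelectronic, higher Z=55 is smaller).

I⁻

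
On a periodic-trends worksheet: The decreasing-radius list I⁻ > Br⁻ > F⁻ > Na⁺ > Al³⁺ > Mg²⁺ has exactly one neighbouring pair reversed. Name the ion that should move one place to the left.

Mg²⁺

Check each adjacent pair. Al³⁺ and Mg²⁺ are reversed: both have 10 electrons but Z(Al)=13 > Z(Mg)=12, so Al³⁺ should be the smaller of the two. No other neighbouring pair contradicts the periodic trends, so Mg²⁺ is the ion listed too late.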